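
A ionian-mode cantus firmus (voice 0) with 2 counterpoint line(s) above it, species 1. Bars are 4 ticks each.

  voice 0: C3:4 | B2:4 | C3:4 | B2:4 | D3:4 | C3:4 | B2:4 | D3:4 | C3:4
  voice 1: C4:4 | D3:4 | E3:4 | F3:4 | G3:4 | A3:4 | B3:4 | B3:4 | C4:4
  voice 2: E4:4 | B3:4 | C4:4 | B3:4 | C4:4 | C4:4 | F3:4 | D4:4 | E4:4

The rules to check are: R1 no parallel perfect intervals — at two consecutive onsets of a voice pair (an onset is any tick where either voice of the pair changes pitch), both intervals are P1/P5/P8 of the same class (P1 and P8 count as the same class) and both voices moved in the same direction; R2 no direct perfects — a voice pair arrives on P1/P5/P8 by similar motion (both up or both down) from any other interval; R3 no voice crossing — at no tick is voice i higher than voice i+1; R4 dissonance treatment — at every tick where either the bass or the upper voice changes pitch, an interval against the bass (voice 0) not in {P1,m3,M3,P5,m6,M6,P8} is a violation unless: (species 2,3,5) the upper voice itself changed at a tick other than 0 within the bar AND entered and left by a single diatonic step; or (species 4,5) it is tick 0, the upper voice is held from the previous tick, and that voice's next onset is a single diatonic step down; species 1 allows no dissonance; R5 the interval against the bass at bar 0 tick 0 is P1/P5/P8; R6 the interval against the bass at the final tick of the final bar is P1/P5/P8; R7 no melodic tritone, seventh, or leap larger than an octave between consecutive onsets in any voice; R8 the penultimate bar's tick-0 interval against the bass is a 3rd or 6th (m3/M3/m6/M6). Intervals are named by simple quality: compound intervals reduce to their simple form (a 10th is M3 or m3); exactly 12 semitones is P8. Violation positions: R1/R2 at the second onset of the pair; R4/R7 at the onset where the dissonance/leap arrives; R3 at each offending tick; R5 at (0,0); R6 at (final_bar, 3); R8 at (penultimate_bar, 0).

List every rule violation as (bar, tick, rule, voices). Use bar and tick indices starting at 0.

(0, 0, R5, (0, 2))
(1, 0, R2, (0, 2))
(1, 0, R7, (1,))
(2, 0, R1, (0, 2))
(3, 0, R1, (0, 2))
(3, 0, R4, (0, 1))
(4, 0, R4, (0, 1))
(4, 0, R4, (0, 2))
(6, 0, R3, (1, 2))
(6, 0, R4, (0, 2))
(6, 1, R3, (1, 2))
(6, 2, R3, (1, 2))
(6, 3, R3, (1, 2))
(7, 0, R2, (0, 2))
(7, 0, R8, (0, 2))
(8, 3, R6, (0, 2))

bar 0: v0=C3 v1=C4 v2=E4 downbeat M3
bar 1: v0=B2 v1=D3 v2=B3 downbeat P8
bar 2: v0=C3 v1=E3 v2=C4 downbeat P8
bar 3: v0=B2 v1=F3 v2=B3 downbeat P8
bar 4: v0=D3 v1=G3 v2=C4 downbeat m7
bar 5: v0=C3 v1=A3 v2=C4 downbeat P8
bar 6: v0=B2 v1=B3 v2=F3 downbeat TT
bar 7: v0=D3 v1=B3 v2=D4 downbeat P8
bar 8: v0=C3 v1=C4 v2=E4 downbeat M3
  -> R5 @ bar 0 tick 0 v(0, 2): opens on M3
  -> R2 @ bar 1 tick 0 v(0, 2): C3/E4 M3 -> B2/B3 P8 similar
  -> R7 @ bar 1 tick 0 v(1,): C4->D3 leap 10st
  -> R1 @ bar 2 tick 0 v(0, 2): B2/B3 P8 -> C3/C4 P8 similar
  -> R1 @ bar 3 tick 0 v(0, 2): C3/C4 P8 -> B2/B3 P8 similar
  -> R4 @ bar 3 tick 0 v(0, 1): B2/F3 TT untreated
  -> R4 @ bar 4 tick 0 v(0, 1): D3/G3 P4 untreated
  -> R4 @ bar 4 tick 0 v(0, 2): D3/C4 m7 untreated
  -> R3 @ bar 6 tick 0 v(1, 2): B3 above F3
  -> R4 @ bar 6 tick 0 v(0, 2): B2/F3 TT untreated
  -> R3 @ bar 6 tick 1 v(1, 2): B3 above F3
  -> R3 @ bar 6 tick 2 v(1, 2): B3 above F3
  -> R3 @ bar 6 tick 3 v(1, 2): B3 above F3
  -> R2 @ bar 7 tick 0 v(0, 2): B2/F3 TT -> D3/D4 P8 similar
  -> R8 @ bar 7 tick 0 v(0, 2): penult P8 not 3rd/6th
  -> R6 @ bar 8 tick 3 v(0, 2): closes on M3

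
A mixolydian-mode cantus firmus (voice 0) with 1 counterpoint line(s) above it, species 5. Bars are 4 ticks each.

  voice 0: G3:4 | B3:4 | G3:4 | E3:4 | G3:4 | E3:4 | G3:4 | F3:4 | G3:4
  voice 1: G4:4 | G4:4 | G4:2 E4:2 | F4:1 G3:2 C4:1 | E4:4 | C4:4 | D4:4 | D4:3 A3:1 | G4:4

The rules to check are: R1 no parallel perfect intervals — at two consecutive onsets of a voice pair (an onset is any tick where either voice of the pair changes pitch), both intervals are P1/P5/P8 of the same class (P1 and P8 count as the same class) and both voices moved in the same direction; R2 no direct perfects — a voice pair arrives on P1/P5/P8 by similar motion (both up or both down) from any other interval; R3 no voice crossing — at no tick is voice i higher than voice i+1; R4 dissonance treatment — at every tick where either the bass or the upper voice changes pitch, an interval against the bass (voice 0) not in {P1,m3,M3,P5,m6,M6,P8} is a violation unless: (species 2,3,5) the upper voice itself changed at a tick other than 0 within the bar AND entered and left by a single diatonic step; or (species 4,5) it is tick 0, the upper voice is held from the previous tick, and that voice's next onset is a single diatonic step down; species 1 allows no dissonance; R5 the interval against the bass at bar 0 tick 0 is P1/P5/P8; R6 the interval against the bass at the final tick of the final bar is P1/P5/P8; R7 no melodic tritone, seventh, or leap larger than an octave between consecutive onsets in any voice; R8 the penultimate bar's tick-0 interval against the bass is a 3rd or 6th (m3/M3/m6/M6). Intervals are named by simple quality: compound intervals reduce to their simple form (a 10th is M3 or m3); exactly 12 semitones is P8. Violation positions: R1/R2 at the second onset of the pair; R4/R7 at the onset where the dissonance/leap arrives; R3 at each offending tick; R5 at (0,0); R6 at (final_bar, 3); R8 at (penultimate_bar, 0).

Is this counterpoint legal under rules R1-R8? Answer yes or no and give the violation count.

bar 0: v0=G3 v1=G4 (P8)
bar 1: v0=B3 v1=G4 (m6)
bar 2: v0=G3 v1=G4 (P8)
bar 3: v0=E3 v1=F4 (m2)
bar 4: v0=G3 v1=E4 (M6)
bar 5: v0=E3 v1=C4 (m6)
bar 6: v0=G3 v1=D4 (P5)
bar 7: v0=F3 v1=D4 (M6)
bar 8: v0=G3 v1=G4 (P8)
  R4 @ bar3.0: E3/F4 m2 untreated
  R7 @ bar3.1: F4->G3 leap 10st
  R2 @ bar6.0: E3/C4 m6 -> G3/D4 P5 similar
  R2 @ bar8.0: F3/A3 M3 -> G3/G4 P8 similar
  R7 @ bar8.0: A3->G4 leap 10st

No (5 violations)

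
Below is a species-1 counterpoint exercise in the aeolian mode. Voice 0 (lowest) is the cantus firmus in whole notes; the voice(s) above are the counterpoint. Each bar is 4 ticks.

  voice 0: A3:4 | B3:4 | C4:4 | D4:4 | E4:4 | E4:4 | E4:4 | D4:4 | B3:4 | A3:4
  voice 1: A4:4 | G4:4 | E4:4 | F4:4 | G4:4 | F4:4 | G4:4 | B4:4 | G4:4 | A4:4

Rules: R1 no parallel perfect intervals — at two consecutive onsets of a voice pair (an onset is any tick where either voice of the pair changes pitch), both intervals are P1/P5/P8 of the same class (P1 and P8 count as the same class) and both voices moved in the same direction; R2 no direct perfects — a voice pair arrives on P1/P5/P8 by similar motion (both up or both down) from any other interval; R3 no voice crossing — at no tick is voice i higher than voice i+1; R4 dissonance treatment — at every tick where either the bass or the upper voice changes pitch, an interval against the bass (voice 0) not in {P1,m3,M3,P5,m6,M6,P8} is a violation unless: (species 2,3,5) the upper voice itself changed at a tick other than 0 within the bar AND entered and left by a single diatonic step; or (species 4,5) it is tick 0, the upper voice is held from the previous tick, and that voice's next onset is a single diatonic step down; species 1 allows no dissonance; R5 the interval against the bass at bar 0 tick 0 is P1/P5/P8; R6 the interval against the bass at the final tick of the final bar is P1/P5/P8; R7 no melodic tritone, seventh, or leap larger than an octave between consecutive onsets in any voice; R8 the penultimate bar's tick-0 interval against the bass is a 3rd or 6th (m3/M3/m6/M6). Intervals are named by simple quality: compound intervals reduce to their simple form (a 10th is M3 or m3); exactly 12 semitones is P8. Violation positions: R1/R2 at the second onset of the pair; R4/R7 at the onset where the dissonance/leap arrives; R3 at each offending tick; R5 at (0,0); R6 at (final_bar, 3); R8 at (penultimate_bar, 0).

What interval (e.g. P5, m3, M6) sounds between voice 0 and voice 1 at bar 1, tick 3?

voice 0=B3 voice 1=G4 -> m6

m6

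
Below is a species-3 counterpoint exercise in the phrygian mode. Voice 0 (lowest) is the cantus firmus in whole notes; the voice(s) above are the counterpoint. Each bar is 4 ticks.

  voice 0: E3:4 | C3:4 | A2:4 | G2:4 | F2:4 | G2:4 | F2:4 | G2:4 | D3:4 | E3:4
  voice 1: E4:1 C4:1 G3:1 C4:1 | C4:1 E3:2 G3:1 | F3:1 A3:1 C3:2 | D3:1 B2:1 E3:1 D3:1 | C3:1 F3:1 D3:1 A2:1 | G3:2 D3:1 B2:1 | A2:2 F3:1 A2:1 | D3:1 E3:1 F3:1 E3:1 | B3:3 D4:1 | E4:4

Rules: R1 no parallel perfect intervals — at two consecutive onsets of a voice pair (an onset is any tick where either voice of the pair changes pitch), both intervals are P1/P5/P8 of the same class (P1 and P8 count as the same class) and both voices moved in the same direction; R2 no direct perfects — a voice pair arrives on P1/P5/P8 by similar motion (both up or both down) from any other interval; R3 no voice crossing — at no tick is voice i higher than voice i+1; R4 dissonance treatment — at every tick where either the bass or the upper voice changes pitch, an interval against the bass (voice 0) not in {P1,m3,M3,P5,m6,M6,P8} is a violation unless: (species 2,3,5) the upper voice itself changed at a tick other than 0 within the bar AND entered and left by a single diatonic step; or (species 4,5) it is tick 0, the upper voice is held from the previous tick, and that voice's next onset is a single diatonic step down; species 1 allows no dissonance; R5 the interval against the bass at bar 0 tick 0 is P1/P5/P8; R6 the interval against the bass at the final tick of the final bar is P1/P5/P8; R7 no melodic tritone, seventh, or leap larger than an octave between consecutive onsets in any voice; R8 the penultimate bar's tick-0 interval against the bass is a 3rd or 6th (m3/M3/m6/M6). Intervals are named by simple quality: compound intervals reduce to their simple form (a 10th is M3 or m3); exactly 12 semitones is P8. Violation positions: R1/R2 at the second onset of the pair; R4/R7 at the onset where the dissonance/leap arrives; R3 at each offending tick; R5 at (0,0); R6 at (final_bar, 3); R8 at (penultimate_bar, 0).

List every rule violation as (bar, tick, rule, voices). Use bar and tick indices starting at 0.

bar 0: v0=E3 v1=E4 downbeat P8
bar 1: v0=C3 v1=C4 downbeat P8
bar 2: v0=A2 v1=F3 downbeat m6
bar 3: v0=G2 v1=D3 downbeat P5
bar 4: v0=F2 v1=C3 downbeat P5
bar 5: v0=G2 v1=G3 downbeat P8
bar 6: v0=F2 v1=A2 downbeat M3
bar 7: v0=G2 v1=D3 downbeat P5
bar 8: v0=D3 v1=B3 downbeat M6
bar 9: v0=E3 v1=E4 downbeat P8
  -> R1 @ bar 4 tick 0 v(0, 1): G2/D3 P5 -> F2/C3 P5 similar
  -> R2 @ bar 5 tick 0 v(0, 1): F2/A2 M3 -> G2/G3 P8 similar
  -> R7 @ bar 5 tick 0 v(1,): A2->G3 leap 10st
  -> R2 @ bar 7 tick 0 v(0, 1): F2/A2 M3 -> G2/D3 P5 similar
  -> R1 @ bar 9 tick 0 v(0, 1): D3/D4 P8 -> E3/E4 P8 similar

(4, 0, R1, (0, 1))
(5, 0, R2, (0, 1))
(5, 0, R7, (1,))
(7, 0, R2, (0, 1))
(9, 0, R1, (0, 1))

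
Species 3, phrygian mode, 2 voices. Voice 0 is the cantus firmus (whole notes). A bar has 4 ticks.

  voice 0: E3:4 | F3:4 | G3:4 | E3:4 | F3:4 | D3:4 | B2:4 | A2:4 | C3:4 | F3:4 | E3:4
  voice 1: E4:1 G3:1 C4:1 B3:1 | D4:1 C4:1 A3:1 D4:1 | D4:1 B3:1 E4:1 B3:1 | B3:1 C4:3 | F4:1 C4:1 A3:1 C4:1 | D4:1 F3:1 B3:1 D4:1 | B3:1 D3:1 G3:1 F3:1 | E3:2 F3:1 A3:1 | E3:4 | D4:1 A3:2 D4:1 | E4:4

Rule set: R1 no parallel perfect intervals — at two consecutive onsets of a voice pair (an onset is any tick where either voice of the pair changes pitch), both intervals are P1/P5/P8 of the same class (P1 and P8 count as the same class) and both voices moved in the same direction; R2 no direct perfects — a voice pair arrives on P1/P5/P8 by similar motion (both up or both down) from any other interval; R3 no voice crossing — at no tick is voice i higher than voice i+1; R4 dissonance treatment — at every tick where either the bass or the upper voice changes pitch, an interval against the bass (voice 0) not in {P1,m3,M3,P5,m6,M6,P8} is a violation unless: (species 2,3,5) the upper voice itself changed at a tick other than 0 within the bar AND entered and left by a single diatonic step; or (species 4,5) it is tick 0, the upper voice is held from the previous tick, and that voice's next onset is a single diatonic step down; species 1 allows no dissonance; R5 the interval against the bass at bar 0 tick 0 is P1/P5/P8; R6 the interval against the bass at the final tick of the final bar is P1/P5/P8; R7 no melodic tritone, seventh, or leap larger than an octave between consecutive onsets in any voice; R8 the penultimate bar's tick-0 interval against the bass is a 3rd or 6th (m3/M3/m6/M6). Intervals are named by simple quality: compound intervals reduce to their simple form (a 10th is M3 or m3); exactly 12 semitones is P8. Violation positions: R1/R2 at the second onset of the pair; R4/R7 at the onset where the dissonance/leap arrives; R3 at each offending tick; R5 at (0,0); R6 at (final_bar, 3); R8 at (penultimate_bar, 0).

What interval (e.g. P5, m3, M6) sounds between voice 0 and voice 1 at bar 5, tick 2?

voice 0=D3 voice 1=B3 -> M6

M6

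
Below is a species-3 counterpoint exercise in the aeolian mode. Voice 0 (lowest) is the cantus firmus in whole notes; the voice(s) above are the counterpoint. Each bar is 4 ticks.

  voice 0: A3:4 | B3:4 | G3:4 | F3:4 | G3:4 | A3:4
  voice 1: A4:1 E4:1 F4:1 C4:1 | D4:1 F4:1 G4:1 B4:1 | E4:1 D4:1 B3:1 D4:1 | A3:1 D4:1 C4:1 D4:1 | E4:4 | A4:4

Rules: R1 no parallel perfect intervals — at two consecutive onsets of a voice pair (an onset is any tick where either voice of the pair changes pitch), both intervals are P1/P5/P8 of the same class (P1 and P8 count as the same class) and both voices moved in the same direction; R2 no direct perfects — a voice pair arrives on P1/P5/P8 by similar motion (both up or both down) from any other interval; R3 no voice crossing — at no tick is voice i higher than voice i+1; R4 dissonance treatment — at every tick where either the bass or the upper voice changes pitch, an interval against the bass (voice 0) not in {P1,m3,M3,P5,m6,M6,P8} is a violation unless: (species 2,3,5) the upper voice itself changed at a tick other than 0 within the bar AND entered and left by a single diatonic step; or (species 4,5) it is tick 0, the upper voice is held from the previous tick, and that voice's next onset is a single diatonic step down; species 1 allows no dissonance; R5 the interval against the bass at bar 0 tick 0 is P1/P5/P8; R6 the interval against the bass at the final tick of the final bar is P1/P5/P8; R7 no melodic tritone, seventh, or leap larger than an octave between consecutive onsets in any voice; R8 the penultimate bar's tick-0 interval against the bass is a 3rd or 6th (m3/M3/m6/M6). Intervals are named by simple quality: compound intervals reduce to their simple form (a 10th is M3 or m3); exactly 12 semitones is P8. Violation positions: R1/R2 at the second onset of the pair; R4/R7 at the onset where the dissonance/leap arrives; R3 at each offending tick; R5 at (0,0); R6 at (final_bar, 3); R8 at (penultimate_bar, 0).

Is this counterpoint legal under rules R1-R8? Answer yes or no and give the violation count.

No (2 violations)

bar 0: v0=A3 v1=A4 (P8)
bar 1: v0=B3 v1=D4 (m3)
bar 2: v0=G3 v1=E4 (M6)
bar 3: v0=F3 v1=A3 (M3)
bar 4: v0=G3 v1=E4 (M6)
bar 5: v0=A3 v1=A4 (P8)
  R4 @ bar1.1: B3/F4 TT untreated
  R2 @ bar5.0: G3/E4 M6 -> A3/A4 P8 similar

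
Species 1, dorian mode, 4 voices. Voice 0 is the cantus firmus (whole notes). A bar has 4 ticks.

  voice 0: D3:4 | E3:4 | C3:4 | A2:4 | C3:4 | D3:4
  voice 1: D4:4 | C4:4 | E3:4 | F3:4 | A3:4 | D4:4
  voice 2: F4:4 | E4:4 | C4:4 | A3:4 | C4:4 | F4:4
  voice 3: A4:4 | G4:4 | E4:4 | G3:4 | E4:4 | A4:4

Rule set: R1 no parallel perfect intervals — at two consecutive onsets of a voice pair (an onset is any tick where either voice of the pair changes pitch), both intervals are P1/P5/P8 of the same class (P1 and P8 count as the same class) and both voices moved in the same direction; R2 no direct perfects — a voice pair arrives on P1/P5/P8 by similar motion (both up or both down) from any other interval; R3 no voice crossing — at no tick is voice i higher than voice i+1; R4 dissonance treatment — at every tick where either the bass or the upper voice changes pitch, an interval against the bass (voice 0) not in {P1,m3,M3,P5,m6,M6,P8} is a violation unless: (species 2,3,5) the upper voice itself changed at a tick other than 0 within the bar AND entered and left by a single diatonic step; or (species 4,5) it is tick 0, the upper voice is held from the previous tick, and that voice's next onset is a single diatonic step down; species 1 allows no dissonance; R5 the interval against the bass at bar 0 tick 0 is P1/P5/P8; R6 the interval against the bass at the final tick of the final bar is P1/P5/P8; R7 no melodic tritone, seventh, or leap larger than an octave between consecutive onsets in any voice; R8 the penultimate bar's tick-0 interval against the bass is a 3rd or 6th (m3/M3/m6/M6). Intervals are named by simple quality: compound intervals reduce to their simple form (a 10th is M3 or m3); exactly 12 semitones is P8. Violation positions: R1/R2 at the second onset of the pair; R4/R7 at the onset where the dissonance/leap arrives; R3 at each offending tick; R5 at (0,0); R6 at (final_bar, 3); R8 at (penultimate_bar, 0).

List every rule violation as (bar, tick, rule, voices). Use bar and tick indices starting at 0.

(0, 0, R5, (0, 2))
(1, 0, R1, (1, 3))
(2, 0, R1, (0, 2))
(2, 0, R2, (1, 3))
(3, 0, R1, (0, 2))
(3, 0, R3, (2, 3))
(3, 0, R4, (0, 3))
(3, 1, R3, (2, 3))
(3, 2, R3, (2, 3))
(3, 3, R3, (2, 3))
(4, 0, R1, (0, 2))
(4, 0, R2, (1, 3))
(4, 0, R8, (0, 2))
(5, 0, R1, (1, 3))
(5, 0, R2, (0, 1))
(5, 0, R2, (0, 3))
(5, 3, R6, (0, 2))

bar 0: v0=D3 v1=D4 v2=F4 v3=A4 downbeat P5
bar 1: v0=E3 v1=C4 v2=E4 v3=G4 downbeat m3
bar 2: v0=C3 v1=E3 v2=C4 v3=E4 downbeat M3
bar 3: v0=A2 v1=F3 v2=A3 v3=G3 downbeat m7
bar 4: v0=C3 v1=A3 v2=C4 v3=E4 downbeat M3
bar 5: v0=D3 v1=D4 v2=F4 v3=A4 downbeat P5
  -> R5 @ bar 0 tick 0 v(0, 2): opens on m3
  -> R1 @ bar 1 tick 0 v(1, 3): D4/A4 P5 -> C4/G4 P5 similar
  -> R1 @ bar 2 tick 0 v(0, 2): E3/E4 P8 -> C3/C4 P8 similar
  -> R2 @ bar 2 tick 0 v(1, 3): C4/G4 P5 -> E3/E4 P8 similar
  -> R1 @ bar 3 tick 0 v(0, 2): C3/C4 P8 -> A2/A3 P8 similar
  -> R3 @ bar 3 tick 0 v(2, 3): A3 above G3
  -> R4 @ bar 3 tick 0 v(0, 3): A2/G3 m7 untreated
  -> R3 @ bar 3 tick 1 v(2, 3): A3 above G3
  -> R3 @ bar 3 tick 2 v(2, 3): A3 above G3
  -> R3 @ bar 3 tick 3 v(2, 3): A3 above G3
  -> R1 @ bar 4 tick 0 v(0, 2): A2/A3 P8 -> C3/C4 P8 similar
  -> R2 @ bar 4 tick 0 v(1, 3): F3/G3 M2 -> A3/E4 P5 similar
  -> R8 @ bar 4 tick 0 v(0, 2): penult P8 not 3rd/6th
  -> R1 @ bar 5 tick 0 v(1, 3): A3/E4 P5 -> D4/A4 P5 similar
  -> R2 @ bar 5 tick 0 v(0, 1): C3/A3 M6 -> D3/D4 P8 similar
  -> R2 @ bar 5 tick 0 v(0, 3): C3/E4 M3 -> D3/A4 P5 similar
  -> R6 @ bar 5 tick 3 v(0, 2): closes on m3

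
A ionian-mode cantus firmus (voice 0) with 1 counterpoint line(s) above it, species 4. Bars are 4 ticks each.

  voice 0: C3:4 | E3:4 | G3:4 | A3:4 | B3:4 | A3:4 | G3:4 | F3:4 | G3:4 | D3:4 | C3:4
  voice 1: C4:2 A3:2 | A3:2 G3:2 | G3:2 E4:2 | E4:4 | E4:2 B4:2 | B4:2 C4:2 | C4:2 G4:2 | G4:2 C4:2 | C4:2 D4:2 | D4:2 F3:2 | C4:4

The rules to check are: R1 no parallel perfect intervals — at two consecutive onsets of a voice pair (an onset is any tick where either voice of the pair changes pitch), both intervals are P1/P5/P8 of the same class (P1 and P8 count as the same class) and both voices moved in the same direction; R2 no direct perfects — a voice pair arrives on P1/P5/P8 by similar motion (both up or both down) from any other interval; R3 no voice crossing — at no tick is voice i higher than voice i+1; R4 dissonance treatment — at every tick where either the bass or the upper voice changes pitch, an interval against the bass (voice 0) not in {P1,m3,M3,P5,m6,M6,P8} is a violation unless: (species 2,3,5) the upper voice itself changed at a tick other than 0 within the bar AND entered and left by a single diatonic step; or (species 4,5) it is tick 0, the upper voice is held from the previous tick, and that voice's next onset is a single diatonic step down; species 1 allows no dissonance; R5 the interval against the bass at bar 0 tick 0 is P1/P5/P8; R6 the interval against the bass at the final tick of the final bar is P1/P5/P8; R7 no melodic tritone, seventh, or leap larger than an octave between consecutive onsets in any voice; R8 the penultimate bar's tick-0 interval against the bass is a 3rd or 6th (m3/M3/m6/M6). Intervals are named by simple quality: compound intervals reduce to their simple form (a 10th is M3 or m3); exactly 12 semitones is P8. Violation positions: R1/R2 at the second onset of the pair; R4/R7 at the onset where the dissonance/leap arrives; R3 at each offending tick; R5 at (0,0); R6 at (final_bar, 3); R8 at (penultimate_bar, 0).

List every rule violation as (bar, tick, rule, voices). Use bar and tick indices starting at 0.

bar 0: v0=C3 v1=C4 downbeat P8
bar 1: v0=E3 v1=A3 downbeat P4
bar 2: v0=G3 v1=G3 downbeat P1
bar 3: v0=A3 v1=E4 downbeat P5
bar 4: v0=B3 v1=E4 downbeat P4
bar 5: v0=A3 v1=B4 downbeat M2
bar 6: v0=G3 v1=C4 downbeat P4
bar 7: v0=F3 v1=G4 downbeat M2
bar 8: v0=G3 v1=C4 downbeat P4
bar 9: v0=D3 v1=D4 downbeat P8
bar 10: v0=C3 v1=C4 downbeat P8
  -> R4 @ bar 4 tick 0 v(0, 1): B3/E4 P4 untreated
  -> R4 @ bar 5 tick 0 v(0, 1): A3/B4 M2 untreated
  -> R7 @ bar 5 tick 2 v(1,): B4->C4 leap 11st
  -> R4 @ bar 6 tick 0 v(0, 1): G3/C4 P4 untreated
  -> R4 @ bar 7 tick 0 v(0, 1): F3/G4 M2 untreated
  -> R4 @ bar 8 tick 0 v(0, 1): G3/C4 P4 untreated
  -> R8 @ bar 9 tick 0 v(0, 1): penult P8 not 3rd/6th

(4, 0, R4, (0, 1))
(5, 0, R4, (0, 1))
(5, 2, R7, (1,))
(6, 0, R4, (0, 1))
(7, 0, R4, (0, 1))
(8, 0, R4, (0, 1))
(9, 0, R8, (0, 1))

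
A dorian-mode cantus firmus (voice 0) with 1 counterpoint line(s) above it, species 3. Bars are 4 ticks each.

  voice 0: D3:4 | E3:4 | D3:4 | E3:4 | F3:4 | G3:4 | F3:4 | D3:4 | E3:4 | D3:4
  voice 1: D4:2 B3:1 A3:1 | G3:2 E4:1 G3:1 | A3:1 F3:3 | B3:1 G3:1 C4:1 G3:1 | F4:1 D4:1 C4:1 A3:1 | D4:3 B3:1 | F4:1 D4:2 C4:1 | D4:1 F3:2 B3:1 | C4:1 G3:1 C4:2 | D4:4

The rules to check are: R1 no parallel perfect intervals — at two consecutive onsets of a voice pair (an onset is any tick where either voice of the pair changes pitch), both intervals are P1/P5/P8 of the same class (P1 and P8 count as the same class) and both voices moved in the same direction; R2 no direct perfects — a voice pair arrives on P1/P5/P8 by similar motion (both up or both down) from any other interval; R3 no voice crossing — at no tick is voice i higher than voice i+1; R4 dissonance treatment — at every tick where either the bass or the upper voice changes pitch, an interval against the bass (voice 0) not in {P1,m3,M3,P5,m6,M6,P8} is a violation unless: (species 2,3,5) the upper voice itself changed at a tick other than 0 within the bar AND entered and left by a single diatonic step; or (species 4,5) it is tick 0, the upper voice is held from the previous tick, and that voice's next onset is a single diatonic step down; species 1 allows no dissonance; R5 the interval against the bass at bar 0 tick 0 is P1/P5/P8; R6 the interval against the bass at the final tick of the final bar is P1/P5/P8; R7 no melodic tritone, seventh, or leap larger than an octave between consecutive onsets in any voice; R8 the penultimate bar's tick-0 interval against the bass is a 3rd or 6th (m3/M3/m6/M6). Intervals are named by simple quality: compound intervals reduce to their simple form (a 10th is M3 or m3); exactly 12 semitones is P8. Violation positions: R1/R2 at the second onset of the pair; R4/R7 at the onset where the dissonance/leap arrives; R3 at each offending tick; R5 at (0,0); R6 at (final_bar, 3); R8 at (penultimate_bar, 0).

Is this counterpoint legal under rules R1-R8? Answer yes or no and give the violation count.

bar 0: v0=D3 v1=D4 (P8)
bar 1: v0=E3 v1=G3 (m3)
bar 2: v0=D3 v1=A3 (P5)
bar 3: v0=E3 v1=B3 (P5)
bar 4: v0=F3 v1=F4 (P8)
bar 5: v0=G3 v1=D4 (P5)
bar 6: v0=F3 v1=F4 (P8)
bar 7: v0=D3 v1=D4 (P8)
bar 8: v0=E3 v1=C4 (m6)
bar 9: v0=D3 v1=D4 (P8)
  R2 @ bar3.0: D3/F3 m3 -> E3/B3 P5 similar
  R7 @ bar3.0: F3->B3 leap 6st
  R2 @ bar4.0: E3/G3 m3 -> F3/F4 P8 similar
  R7 @ bar4.0: G3->F4 leap 10st
  R2 @ bar5.0: F3/A3 M3 -> G3/D4 P5 similar
  R7 @ bar6.0: B3->F4 leap 6st
  R7 @ bar7.3: F3->B3 leap 6st

No (7 violations)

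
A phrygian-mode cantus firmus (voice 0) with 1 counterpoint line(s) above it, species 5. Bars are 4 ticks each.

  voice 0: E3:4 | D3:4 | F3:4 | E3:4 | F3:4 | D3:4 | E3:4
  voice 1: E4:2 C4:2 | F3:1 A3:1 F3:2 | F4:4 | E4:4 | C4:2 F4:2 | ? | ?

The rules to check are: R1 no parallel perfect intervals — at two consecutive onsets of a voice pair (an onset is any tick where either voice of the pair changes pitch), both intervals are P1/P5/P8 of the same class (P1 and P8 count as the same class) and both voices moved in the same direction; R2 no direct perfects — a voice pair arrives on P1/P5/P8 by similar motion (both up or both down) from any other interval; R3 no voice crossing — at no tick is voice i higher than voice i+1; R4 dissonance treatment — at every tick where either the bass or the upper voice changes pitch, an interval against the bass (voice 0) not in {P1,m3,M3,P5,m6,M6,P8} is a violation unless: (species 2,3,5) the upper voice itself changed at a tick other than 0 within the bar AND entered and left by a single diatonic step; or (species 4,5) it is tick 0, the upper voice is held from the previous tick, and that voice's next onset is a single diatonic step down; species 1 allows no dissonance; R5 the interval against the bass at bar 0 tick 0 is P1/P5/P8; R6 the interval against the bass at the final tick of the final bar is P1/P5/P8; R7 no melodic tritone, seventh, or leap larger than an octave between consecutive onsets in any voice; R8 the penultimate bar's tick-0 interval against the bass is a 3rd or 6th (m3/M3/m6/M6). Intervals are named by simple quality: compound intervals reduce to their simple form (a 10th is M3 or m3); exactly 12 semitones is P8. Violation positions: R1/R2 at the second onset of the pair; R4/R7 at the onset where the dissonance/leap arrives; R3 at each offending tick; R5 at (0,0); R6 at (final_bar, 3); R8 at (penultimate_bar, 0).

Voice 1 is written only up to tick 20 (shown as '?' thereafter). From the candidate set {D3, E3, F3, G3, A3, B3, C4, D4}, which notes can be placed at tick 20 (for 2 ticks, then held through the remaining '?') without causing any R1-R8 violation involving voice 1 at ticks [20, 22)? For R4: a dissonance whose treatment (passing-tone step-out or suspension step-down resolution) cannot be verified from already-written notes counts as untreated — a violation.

{F3}

D3: violates R1,R7,R8
E3: violates R4,R7,R8
F3: legal
G3: violates R4,R7,R8
A3: violates R2,R8
B3: violates R7
C4: violates R4,R8
D4: violates R1,R8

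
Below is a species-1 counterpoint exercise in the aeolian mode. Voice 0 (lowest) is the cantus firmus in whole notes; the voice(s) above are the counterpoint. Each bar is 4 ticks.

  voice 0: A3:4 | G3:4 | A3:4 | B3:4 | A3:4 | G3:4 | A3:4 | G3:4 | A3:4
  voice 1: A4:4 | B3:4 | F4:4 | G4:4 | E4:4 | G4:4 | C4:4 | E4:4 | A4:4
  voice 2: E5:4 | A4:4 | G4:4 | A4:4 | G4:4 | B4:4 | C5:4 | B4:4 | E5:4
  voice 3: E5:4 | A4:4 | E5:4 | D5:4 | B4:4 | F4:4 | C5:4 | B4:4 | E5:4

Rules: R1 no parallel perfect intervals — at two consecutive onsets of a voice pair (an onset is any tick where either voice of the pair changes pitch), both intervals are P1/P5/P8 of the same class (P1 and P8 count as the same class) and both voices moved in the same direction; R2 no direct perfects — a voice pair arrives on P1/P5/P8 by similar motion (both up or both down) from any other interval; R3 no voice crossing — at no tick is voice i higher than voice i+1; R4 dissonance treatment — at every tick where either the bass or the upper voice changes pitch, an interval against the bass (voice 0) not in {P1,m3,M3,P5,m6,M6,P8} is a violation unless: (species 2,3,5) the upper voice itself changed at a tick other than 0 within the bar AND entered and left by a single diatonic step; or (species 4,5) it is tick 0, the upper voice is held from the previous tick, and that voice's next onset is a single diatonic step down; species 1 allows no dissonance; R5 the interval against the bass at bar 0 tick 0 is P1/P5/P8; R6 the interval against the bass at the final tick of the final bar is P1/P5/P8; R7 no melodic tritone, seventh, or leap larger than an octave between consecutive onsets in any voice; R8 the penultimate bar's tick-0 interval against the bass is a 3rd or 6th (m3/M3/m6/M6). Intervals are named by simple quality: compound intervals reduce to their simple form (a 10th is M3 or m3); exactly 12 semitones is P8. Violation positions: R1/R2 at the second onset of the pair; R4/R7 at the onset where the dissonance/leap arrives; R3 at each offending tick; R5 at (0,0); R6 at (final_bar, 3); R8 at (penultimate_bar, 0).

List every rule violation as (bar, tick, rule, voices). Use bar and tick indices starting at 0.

(1, 0, R1, (2, 3))
(1, 0, R4, (0, 2))
(1, 0, R4, (0, 3))
(1, 0, R7, (1,))
(2, 0, R2, (0, 3))
(2, 0, R4, (0, 2))
(2, 0, R7, (1,))
(3, 0, R4, (0, 2))
(4, 0, R1, (1, 3))
(4, 0, R2, (0, 1))
(4, 0, R4, (0, 2))
(4, 0, R4, (0, 3))
(5, 0, R3, (2, 3))
(5, 0, R4, (0, 3))
(5, 0, R7, (3,))
(5, 1, R3, (2, 3))
(5, 2, R3, (2, 3))
(5, 3, R3, (2, 3))
(6, 0, R2, (2, 3))
(7, 0, R1, (2, 3))
(8, 0, R1, (1, 2))
(8, 0, R1, (1, 3))
(8, 0, R1, (2, 3))
(8, 0, R2, (0, 1))
(8, 0, R2, (0, 2))
(8, 0, R2, (0, 3))

bar 0: v0=A3 v1=A4 v2=E5 v3=E5 downbeat P5
bar 1: v0=G3 v1=B3 v2=A4 v3=A4 downbeat M2
bar 2: v0=A3 v1=F4 v2=G4 v3=E5 downbeat P5
bar 3: v0=B3 v1=G4 v2=A4 v3=D5 downbeat m3
bar 4: v0=A3 v1=E4 v2=G4 v3=B4 downbeat M2
bar 5: v0=G3 v1=G4 v2=B4 v3=F4 downbeat m7
bar 6: v0=A3 v1=C4 v2=C5 v3=C5 downbeat m3
bar 7: v0=G3 v1=E4 v2=B4 v3=B4 downbeat M3
bar 8: v0=A3 v1=A4 v2=E5 v3=E5 downbeat P5
  -> R1 @ bar 1 tick 0 v(2, 3): E5/E5 P1 -> A4/A4 P1 similar
  -> R4 @ bar 1 tick 0 v(0, 2): G3/A4 M2 untreated
  -> R4 @ bar 1 tick 0 v(0, 3): G3/A4 M2 untreated
  -> R7 @ bar 1 tick 0 v(1,): A4->B3 leap 10st
  -> R2 @ bar 2 tick 0 v(0, 3): G3/A4 M2 -> A3/E5 P5 similar
  -> R4 @ bar 2 tick 0 v(0, 2): A3/G4 m7 untreated
  -> R7 @ bar 2 tick 0 v(1,): B3->F4 leap 6st
  -> R4 @ bar 3 tick 0 v(0, 2): B3/A4 m7 untreated
  -> R1 @ bar 4 tick 0 v(1, 3): G4/D5 P5 -> E4/B4 P5 similar
  -> R2 @ bar 4 tick 0 v(0, 1): B3/G4 m6 -> A3/E4 P5 similar
  -> R4 @ bar 4 tick 0 v(0, 2): A3/G4 m7 untreated
  -> R4 @ bar 4 tick 0 v(0, 3): A3/B4 M2 untreated
  -> R3 @ bar 5 tick 0 v(2, 3): B4 above F4
  -> R4 @ bar 5 tick 0 v(0, 3): G3/F4 m7 untreated
  -> R7 @ bar 5 tick 0 v(3,): B4->F4 leap 6st
  -> R3 @ bar 5 tick 1 v(2, 3): B4 above F4
  -> R3 @ bar 5 tick 2 v(2, 3): B4 above F4
  -> R3 @ bar 5 tick 3 v(2, 3): B4 above F4
  -> R2 @ bar 6 tick 0 v(2, 3): B4/F4 TT -> C5/C5 P1 similar
  -> R1 @ bar 7 tick 0 v(2, 3): C5/C5 P1 -> B4/B4 P1 similar
  -> R1 @ bar 8 tick 0 v(1, 2): E4/B4 P5 -> A4/E5 P5 similar
  -> R1 @ bar 8 tick 0 v(1, 3): E4/B4 P5 -> A4/E5 P5 similar
  -> R1 @ bar 8 tick 0 v(2, 3): B4/B4 P1 -> E5/E5 P1 similar
  -> R2 @ bar 8 tick 0 v(0, 1): G3/E4 M6 -> A3/A4 P8 similar
  -> R2 @ bar 8 tick 0 v(0, 2): G3/B4 M3 -> A3/E5 P5 similar
  -> R2 @ bar 8 tick 0 v(0, 3): G3/B4 M3 -> A3/E5 P5 similar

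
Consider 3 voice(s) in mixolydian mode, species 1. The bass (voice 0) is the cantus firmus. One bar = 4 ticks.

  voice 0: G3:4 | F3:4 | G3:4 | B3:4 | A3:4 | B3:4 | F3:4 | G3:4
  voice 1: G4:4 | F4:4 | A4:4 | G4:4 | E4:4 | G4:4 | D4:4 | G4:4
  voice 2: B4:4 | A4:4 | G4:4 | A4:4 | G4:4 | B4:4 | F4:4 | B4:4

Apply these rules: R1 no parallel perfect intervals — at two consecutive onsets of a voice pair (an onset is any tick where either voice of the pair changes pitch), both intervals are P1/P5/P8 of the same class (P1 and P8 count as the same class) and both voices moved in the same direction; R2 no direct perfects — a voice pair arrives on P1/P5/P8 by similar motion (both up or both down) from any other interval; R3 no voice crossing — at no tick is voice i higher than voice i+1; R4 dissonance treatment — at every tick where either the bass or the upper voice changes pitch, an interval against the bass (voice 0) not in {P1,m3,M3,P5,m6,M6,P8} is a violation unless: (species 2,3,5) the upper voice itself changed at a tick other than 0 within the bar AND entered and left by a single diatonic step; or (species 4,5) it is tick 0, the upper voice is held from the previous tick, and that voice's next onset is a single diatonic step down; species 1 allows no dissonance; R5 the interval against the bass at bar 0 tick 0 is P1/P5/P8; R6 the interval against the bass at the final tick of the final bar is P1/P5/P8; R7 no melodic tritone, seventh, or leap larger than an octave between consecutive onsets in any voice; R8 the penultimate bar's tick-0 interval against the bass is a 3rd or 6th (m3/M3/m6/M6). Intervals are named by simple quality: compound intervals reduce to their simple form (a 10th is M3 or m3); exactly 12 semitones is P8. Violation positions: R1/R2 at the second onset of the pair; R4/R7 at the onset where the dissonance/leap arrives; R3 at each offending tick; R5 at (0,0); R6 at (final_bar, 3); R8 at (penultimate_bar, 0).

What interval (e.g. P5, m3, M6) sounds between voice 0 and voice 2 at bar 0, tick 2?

voice 0=G3 voice 2=B4 -> M3

M3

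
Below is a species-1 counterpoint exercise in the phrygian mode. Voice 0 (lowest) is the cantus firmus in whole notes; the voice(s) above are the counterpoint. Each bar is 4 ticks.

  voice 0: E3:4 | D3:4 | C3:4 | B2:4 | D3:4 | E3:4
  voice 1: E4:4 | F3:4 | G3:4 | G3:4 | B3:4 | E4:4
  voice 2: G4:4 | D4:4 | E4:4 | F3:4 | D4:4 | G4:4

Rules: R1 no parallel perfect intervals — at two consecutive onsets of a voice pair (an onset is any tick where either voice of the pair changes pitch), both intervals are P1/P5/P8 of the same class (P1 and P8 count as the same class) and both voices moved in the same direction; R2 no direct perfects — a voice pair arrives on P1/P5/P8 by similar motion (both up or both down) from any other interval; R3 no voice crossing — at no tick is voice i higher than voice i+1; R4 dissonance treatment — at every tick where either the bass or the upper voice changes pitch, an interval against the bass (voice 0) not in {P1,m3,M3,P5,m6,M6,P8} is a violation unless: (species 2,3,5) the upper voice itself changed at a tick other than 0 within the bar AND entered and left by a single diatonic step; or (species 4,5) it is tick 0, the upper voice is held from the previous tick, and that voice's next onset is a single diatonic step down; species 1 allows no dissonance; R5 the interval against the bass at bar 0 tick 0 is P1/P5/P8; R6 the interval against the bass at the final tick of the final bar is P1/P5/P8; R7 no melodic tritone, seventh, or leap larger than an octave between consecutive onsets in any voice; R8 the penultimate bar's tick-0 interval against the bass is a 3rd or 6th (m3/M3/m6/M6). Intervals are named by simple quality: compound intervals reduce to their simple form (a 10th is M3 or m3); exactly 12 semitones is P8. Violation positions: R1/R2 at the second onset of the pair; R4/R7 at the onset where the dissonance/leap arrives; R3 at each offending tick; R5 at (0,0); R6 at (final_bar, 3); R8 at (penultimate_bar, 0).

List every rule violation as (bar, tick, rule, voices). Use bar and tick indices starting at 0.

(0, 0, R5, (0, 2))
(1, 0, R2, (0, 2))
(1, 0, R7, (1,))
(3, 0, R3, (1, 2))
(3, 0, R4, (0, 2))
(3, 0, R7, (2,))
(3, 1, R3, (1, 2))
(3, 2, R3, (1, 2))
(3, 3, R3, (1, 2))
(4, 0, R2, (0, 2))
(4, 0, R8, (0, 2))
(5, 0, R2, (0, 1))
(5, 3, R6, (0, 2))

bar 0: v0=E3 v1=E4 v2=G4 downbeat m3
bar 1: v0=D3 v1=F3 v2=D4 downbeat P8
bar 2: v0=C3 v1=G3 v2=E4 downbeat M3
bar 3: v0=B2 v1=G3 v2=F3 downbeat TT
bar 4: v0=D3 v1=B3 v2=D4 downbeat P8
bar 5: v0=E3 v1=E4 v2=G4 downbeat m3
  -> R5 @ bar 0 tick 0 v(0, 2): opens on m3
  -> R2 @ bar 1 tick 0 v(0, 2): E3/G4 m3 -> D3/D4 P8 similar
  -> R7 @ bar 1 tick 0 v(1,): E4->F3 leap 11st
  -> R3 @ bar 3 tick 0 v(1, 2): G3 above F3
  -> R4 @ bar 3 tick 0 v(0, 2): B2/F3 TT untreated
  -> R7 @ bar 3 tick 0 v(2,): E4->F3 leap 11st
  -> R3 @ bar 3 tick 1 v(1, 2): G3 above F3
  -> R3 @ bar 3 tick 2 v(1, 2): G3 above F3
  -> R3 @ bar 3 tick 3 v(1, 2): G3 above F3
  -> R2 @ bar 4 tick 0 v(0, 2): B2/F3 TT -> D3/D4 P8 similar
  -> R8 @ bar 4 tick 0 v(0, 2): penult P8 not 3rd/6th
  -> R2 @ bar 5 tick 0 v(0, 1): D3/B3 M6 -> E3/E4 P8 similar
  -> R6 @ bar 5 tick 3 v(0, 2): closes on m3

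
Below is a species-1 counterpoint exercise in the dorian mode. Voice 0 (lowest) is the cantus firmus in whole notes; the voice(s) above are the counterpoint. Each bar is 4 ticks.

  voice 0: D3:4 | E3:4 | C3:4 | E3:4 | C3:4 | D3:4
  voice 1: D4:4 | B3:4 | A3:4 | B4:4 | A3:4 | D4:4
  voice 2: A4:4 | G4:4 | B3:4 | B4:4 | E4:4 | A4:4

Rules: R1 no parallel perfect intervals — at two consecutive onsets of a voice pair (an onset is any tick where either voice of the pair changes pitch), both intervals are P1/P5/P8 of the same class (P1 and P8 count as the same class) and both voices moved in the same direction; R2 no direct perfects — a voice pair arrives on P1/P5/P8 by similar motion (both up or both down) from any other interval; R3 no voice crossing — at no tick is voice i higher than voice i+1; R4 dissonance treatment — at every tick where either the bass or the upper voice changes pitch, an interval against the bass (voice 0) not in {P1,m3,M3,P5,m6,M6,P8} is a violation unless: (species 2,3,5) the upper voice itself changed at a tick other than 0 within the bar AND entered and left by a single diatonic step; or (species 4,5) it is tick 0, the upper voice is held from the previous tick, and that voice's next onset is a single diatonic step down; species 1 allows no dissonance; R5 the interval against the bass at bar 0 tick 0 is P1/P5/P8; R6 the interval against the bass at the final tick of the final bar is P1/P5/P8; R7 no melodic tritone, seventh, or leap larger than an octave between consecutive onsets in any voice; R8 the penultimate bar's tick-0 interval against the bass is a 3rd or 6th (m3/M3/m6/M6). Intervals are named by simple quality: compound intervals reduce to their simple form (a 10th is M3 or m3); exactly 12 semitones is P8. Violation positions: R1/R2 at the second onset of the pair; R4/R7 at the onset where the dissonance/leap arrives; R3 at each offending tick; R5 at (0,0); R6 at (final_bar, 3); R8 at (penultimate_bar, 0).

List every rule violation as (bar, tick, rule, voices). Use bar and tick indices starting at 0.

bar 0: v0=D3 v1=D4 v2=A4 downbeat P5
bar 1: v0=E3 v1=B3 v2=G4 downbeat m3
bar 2: v0=C3 v1=A3 v2=B3 downbeat M7
bar 3: v0=E3 v1=B4 v2=B4 downbeat P5
bar 4: v0=C3 v1=A3 v2=E4 downbeat M3
bar 5: v0=D3 v1=D4 v2=A4 downbeat P5
  -> R4 @ bar 2 tick 0 v(0, 2): C3/B3 M7 untreated
  -> R2 @ bar 3 tick 0 v(0, 1): C3/A3 M6 -> E3/B4 P5 similar
  -> R2 @ bar 3 tick 0 v(0, 2): C3/B3 M7 -> E3/B4 P5 similar
  -> R2 @ bar 3 tick 0 v(1, 2): A3/B3 M2 -> B4/B4 P1 similar
  -> R7 @ bar 3 tick 0 v(1,): A3->B4 leap 14st
  -> R2 @ bar 4 tick 0 v(1, 2): B4/B4 P1 -> A3/E4 P5 similar
  -> R7 @ bar 4 tick 0 v(1,): B4->A3 leap 14st
  -> R1 @ bar 5 tick 0 v(1, 2): A3/E4 P5 -> D4/A4 P5 similar
  -> R2 @ bar 5 tick 0 v(0, 1): C3/A3 M6 -> D3/D4 P8 similar
  -> R2 @ bar 5 tick 0 v(0, 2): C3/E4 M3 -> D3/A4 P5 similar

(2, 0, R4, (0, 2))
(3, 0, R2, (0, 1))
(3, 0, R2, (0, 2))
(3, 0, R2, (1, 2))
(3, 0, R7, (1,))
(4, 0, R2, (1, 2))
(4, 0, R7, (1,))
(5, 0, R1, (1, 2))
(5, 0, R2, (0, 1))
(5, 0, R2, (0, 2))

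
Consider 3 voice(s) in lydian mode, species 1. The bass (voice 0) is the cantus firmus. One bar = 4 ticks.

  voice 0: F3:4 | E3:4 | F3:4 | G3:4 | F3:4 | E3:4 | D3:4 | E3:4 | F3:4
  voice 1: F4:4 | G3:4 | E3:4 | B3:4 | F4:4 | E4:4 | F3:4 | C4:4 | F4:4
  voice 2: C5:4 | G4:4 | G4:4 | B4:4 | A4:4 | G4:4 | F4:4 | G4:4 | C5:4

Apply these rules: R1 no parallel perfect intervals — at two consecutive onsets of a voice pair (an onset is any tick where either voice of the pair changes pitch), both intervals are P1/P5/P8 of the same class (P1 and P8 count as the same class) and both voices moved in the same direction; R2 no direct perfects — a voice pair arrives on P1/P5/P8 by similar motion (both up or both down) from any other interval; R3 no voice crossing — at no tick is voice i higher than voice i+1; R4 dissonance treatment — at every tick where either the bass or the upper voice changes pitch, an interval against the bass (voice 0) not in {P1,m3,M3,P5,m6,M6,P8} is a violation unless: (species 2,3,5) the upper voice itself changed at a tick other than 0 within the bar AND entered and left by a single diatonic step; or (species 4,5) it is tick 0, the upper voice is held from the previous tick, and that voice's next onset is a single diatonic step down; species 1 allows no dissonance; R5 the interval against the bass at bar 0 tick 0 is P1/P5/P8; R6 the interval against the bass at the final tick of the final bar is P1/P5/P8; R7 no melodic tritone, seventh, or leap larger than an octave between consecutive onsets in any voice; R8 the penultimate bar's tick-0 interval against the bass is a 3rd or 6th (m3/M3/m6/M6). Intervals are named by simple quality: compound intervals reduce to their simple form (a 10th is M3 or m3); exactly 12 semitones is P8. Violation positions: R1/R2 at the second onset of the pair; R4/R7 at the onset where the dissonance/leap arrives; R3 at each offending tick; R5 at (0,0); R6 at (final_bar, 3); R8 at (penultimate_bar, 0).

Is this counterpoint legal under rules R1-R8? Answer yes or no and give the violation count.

bar 0: v0=F3 v1=F4 v2=C5 (P5)
bar 1: v0=E3 v1=G3 v2=G4 (m3)
bar 2: v0=F3 v1=E3 v2=G4 (M2)
bar 3: v0=G3 v1=B3 v2=B4 (M3)
bar 4: v0=F3 v1=F4 v2=A4 (M3)
bar 5: v0=E3 v1=E4 v2=G4 (m3)
bar 6: v0=D3 v1=F3 v2=F4 (m3)
bar 7: v0=E3 v1=C4 v2=G4 (m3)
bar 8: v0=F3 v1=F4 v2=C5 (P5)
  R2 @ bar1.0: F4/C5 P5 -> G3/G4 P8 similar
  R7 @ bar1.0: F4->G3 leap 10st
  R3 @ bar2.0: F3 above E3
  R4 @ bar2.0: F3/E3 m2 untreated
  R4 @ bar2.0: F3/G4 M2 untreated
  R3 @ bar2.1: F3 above E3
  R3 @ bar2.2: F3 above E3
  R3 @ bar2.3: F3 above E3
  R2 @ bar3.0: E3/G4 m3 -> B3/B4 P8 similar
  R7 @ bar4.0: B3->F4 leap 6st
  R1 @ bar5.0: F3/F4 P8 -> E3/E4 P8 similar
  R2 @ bar6.0: E4/G4 m3 -> F3/F4 P8 similar
  R7 @ bar6.0: E4->F3 leap 11st
  R2 @ bar7.0: F3/F4 P8 -> C4/G4 P5 similar
  R1 @ bar8.0: C4/G4 P5 -> F4/C5 P5 similar
  R2 @ bar8.0: E3/C4 m6 -> F3/F4 P8 similar
  R2 @ bar8.0: E3/G4 m3 -> F3/C5 P5 similar

No (17 violations)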